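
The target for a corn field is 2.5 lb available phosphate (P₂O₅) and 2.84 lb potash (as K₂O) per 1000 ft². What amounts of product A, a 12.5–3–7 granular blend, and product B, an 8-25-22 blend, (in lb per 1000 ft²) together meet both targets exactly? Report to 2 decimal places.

14.68 lb product A, 8.24 lb product B

Per-1000 ft² balance (a = product A, b = product B):
P₂O₅: 0.03·a + 0.25·b = 2.5
K₂O: 0.07·a + 0.22·b = 2.84
From row1: a = (2.5 − 0.25·b) / 0.03.
Into row2: 0.07·(2.5 − 0.25·b)/0.03 + 0.22·b = 2.84 → b = 8.23853, a = 14.6789.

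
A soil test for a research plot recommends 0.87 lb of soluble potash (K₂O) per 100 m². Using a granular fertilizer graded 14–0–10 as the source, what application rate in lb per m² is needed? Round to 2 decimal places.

0.09 lb of product per sq m

Product per 100 m² = 0.87 / 10% = 8.7 lb.
Convert to per m²: 8.7 × 0.01 = 0.087 lb.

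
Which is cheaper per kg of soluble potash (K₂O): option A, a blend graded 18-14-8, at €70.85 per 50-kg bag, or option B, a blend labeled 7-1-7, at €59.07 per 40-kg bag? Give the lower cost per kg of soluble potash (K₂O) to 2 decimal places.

€17.71 per kg K₂O (option A)

option A: K₂O per bag = 50 × 8% = 4 kg; cost = 70.85 / 4 = €17.7125/kg K₂O.
option B: K₂O per bag = 40 × 7% = 2.8 kg; cost = 59.07 / 2.8 = €21.0964/kg K₂O.
option A is cheaper.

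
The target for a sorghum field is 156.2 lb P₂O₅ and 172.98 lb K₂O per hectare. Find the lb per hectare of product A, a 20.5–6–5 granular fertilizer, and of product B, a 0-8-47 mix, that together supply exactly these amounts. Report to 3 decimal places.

With a, b = lb per hectare of product A and product B:
P₂O₅: 0.06·a + 0.08·b = 156.2
K₂O: 0.05·a + 0.47·b = 172.98
Solving simultaneously: a = 2461.8017, b = 106.1488.

2461.802 lb product A, 106.149 lb product B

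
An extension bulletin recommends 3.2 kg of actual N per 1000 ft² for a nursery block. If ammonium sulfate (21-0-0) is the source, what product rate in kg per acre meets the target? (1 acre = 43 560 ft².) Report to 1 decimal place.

Product per 1000 ft² = 3.2 / 21% = 15.2381 kg.
Convert to per acre: 15.2381 × 43.56 = 663.771 kg.

663.8 kg of product per acre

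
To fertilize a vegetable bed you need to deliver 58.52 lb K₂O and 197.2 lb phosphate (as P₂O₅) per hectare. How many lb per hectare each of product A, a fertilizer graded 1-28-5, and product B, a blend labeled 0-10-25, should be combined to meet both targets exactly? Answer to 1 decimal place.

668.4 lb product A, 100.4 lb product B

Let a = lb of product A, b = lb of product B (per hectare).
K₂O: 0.05·a + 0.25·b = 58.52
P₂O₅: 0.28·a + 0.1·b = 197.2
From row1: a = (58.52 − 0.25·b) / 0.05.
Into row2: 0.28·(58.52 − 0.25·b)/0.05 + 0.1·b = 197.2 → b = 100.394, a = 668.431.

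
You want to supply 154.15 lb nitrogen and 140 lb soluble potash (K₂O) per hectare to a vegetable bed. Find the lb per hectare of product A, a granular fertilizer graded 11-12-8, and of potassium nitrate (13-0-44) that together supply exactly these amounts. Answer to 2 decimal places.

1305.95 lb product A, 80.74 lb potassium nitrate

Let a = lb of product A, b = lb of potassium nitrate (per hectare).
N: 0.11·a + 0.13·b = 154.15
K₂O: 0.08·a + 0.44·b = 140
From row1: a = (154.15 − 0.13·b) / 0.11.
Into row2: 0.08·(154.15 − 0.13·b)/0.11 + 0.44·b = 140 → b = 80.7368, a = 1305.947.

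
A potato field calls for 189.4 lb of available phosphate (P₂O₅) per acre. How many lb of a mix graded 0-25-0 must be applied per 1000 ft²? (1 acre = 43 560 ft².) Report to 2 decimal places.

17.39 lb of product per thousand sq ft

Product per acre = 189.4 / 25% = 757.6 lb.
Convert to per 1000 ft²: 757.6 × 0.0229568 = 17.3921 lb.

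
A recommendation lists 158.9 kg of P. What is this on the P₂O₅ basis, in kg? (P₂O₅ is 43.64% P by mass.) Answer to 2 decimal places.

364.12 kg P₂O₅

P₂O₅ = 158.9 / 0.4364 = 364.115 kg.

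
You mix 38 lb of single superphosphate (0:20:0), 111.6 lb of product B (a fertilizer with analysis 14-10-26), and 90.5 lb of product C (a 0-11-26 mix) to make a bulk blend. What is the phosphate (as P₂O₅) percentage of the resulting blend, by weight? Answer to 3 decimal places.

Total mass = 38 + 111.6 + 90.5 = 240.1 lb.
P₂O₅ mass = 20%×38 + 10%×111.6 + 11%×90.5 = 28.715 lb.
% P₂O₅ = 28.715 / 240.1 = 11.9596%.

11.960% P₂O₅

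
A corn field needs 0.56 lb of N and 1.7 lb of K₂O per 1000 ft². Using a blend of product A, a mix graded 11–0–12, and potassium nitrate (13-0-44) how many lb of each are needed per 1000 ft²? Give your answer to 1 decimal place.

Per-1000 ft² balance (a = product A, b = potassium nitrate):
N: 0.11·a + 0.13·b = 0.56
K₂O: 0.12·a + 0.44·b = 1.7
Solving simultaneously: a = 0.77439, b = 3.65244.

0.8 lb product A, 3.7 lb potassium nitrate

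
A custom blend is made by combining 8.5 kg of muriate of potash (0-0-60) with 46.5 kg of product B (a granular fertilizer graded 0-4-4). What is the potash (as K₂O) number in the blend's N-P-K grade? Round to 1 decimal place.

Total mass = 8.5 + 46.5 = 55 kg.
K₂O mass = 60%×8.5 + 4%×46.5 = 6.96 kg.
% K₂O = 6.96 / 55 = 12.6545%.

12.7% K₂O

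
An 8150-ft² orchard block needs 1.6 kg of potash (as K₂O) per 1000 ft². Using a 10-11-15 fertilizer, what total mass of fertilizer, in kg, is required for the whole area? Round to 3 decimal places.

Product per 1000 ft² = 1.6 / 15% = 10.6667 kg.
Total product = 10.6667 × 8150 / 1000 = 86.9333 kg.

86.933 kg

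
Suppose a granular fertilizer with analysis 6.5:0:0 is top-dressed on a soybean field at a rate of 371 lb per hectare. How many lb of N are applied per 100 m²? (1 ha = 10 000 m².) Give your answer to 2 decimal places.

nitrogen per hectare = 371 × 6.5% = 24.115 lb.
Convert to per 100 m²: 24.115 × 0.01 = 0.24115 lb.

0.24 lb N per hundred sq m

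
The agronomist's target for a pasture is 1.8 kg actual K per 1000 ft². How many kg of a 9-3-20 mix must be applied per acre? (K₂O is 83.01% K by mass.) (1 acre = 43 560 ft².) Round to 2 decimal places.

472.28 kg of product per acre

As K₂O: 1.8 / 0.8301 = 2.16841 kg per 1000 ft².
Product per 1000 ft² = 2.16841 / 20% = 10.8421 kg.
Convert to per acre: 10.8421 × 43.56 = 472.2804 kg.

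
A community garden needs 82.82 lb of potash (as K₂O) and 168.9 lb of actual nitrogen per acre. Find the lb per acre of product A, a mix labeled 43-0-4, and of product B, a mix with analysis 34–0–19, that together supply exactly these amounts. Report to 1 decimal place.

Let a = lb of product A, b = lb of product B (per acre).
K₂O: 0.04·a + 0.19·b = 82.82
N: 0.43·a + 0.34·b = 168.9
Eliminate b: (row1) − 0.19/0.34·(row2) → -0.200294·a = -11.5653, so a = 57.7416.
Then b = (168.9 − 0.43·57.7416) / 0.34 = 423.739.

57.7 lb product A, 423.7 lb product B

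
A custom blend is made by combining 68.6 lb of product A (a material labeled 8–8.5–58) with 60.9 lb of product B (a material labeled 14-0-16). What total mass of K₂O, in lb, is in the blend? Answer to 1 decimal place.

49.5 lb K₂O

K₂O mass = 58%×68.6 + 16%×60.9 = 49.532 lb.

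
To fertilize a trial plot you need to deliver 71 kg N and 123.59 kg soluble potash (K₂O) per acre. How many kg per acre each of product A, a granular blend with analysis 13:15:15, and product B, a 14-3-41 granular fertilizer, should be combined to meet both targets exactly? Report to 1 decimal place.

365.6 kg product A, 167.7 kg product B

Per-acre balance (a = product A, b = product B):
N: 0.13·a + 0.14·b = 71
K₂O: 0.15·a + 0.41·b = 123.59
Eliminate b: (row1) − 0.14/0.41·(row2) → 0.0787805·a = 28.7985, so a = 365.554.
Then b = (123.59 − 0.15·365.554) / 0.41 = 167.6997.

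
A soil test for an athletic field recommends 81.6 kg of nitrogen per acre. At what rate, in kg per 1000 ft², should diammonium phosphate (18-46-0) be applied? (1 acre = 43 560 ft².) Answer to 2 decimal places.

Product per acre = 81.6 / 18% = 453.333 kg.
Convert to per 1000 ft²: 453.333 × 0.0229568 = 10.4071 kg.

10.41 kg of product per thousand sq ft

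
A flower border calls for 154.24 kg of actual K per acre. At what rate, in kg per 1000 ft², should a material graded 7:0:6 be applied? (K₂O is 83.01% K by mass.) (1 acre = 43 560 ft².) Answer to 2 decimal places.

As K₂O: 154.24 / 0.8301 = 185.809 kg per acre.
Product per acre = 185.809 / 6% = 3096.82 kg.
Convert to per 1000 ft²: 3096.82 × 0.0229568 = 71.0931 kg.

71.09 kg of product per thousand sq ft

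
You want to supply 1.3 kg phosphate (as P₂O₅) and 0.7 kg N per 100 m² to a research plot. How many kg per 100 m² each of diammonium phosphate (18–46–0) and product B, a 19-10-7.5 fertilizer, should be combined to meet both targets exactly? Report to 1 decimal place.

Per-100 m² balance (a = diammonium phosphate, b = product B):
P₂O₅: 0.46·a + 0.1·b = 1.3
N: 0.18·a + 0.19·b = 0.7
Solving simultaneously: a = 2.55043, b = 1.26801.

2.6 kg diammonium phosphate, 1.3 kg product B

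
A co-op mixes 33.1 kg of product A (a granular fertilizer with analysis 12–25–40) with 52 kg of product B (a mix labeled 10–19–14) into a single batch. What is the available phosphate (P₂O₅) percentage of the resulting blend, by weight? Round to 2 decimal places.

Total mass = 33.1 + 52 = 85.1 kg.
P₂O₅ mass = 25%×33.1 + 19%×52 = 18.155 kg.
% P₂O₅ = 18.155 / 85.1 = 21.3337%.

21.33% P₂O₅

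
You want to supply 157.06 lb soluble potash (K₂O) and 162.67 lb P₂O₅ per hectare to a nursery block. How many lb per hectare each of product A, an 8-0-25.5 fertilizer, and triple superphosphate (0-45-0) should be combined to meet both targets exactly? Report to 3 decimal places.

Let a = lb of product A, b = lb of triple superphosphate (per hectare).
K₂O: 0.255·a + 0·b = 157.06
P₂O₅: 0·a + 0.45·b = 162.67
Solving simultaneously: a = 615.9216, b = 361.4889.

615.922 lb product A, 361.489 lb triple superphosphate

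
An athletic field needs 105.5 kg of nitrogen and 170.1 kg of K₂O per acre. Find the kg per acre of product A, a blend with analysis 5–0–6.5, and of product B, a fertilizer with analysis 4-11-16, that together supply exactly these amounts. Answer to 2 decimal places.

1865.93 kg product A, 305.09 kg product B

With a, b = kg per acre of product A and product B:
N: 0.05·a + 0.04·b = 105.5
K₂O: 0.065·a + 0.16·b = 170.1
Solving simultaneously: a = 1865.926, b = 305.093.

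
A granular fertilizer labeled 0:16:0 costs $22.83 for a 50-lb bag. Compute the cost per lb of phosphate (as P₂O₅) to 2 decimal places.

P₂O₅ in bag = 50 × 16% = 8 lb.
Cost per lb P₂O₅ = $22.83 / 8 = $2.8537.

$2.85 per lb P₂O₅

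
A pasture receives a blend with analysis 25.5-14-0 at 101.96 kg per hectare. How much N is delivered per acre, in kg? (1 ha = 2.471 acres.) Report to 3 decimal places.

nitrogen per hectare = 101.96 × 25.5% = 25.9998 kg.
Convert to per acre: 25.9998 × 0.404694 = 10.52197 kg.

10.522 kg N per acre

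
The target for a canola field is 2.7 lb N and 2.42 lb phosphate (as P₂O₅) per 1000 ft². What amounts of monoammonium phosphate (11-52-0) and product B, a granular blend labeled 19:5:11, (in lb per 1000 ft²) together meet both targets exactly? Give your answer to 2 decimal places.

3.48 lb monoammonium phosphate, 12.20 lb product B

With a, b = lb per 1000 ft² of monoammonium phosphate and product B:
N: 0.11·a + 0.19·b = 2.7
P₂O₅: 0.52·a + 0.05·b = 2.42
Eliminate a: (row1) − 0.11/0.52·(row2) → 0.179423·b = 2.18808, so b = 12.1951.
Back-substitute: a = (2.7 − 0.19·12.1951) / 0.11 = 3.48124.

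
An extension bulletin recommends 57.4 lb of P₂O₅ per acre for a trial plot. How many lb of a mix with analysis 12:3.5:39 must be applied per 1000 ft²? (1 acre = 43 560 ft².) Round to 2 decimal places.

Product per acre = 57.4 / 3.5% = 1640 lb.
Convert to per 1000 ft²: 1640 × 0.0229568 = 37.6492 lb.

37.65 lb of product per thousand sq ft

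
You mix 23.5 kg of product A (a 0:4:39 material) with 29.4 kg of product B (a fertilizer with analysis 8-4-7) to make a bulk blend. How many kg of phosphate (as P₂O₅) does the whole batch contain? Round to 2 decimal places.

2.12 kg P₂O₅

P₂O₅ mass = 4%×23.5 + 4%×29.4 = 2.116 kg.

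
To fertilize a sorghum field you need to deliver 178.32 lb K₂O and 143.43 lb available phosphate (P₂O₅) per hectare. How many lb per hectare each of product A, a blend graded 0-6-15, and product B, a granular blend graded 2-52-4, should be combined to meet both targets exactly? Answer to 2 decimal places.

1150.65 lb product A, 143.06 lb product B

Per-hectare balance (a = product A, b = product B):
K₂O: 0.15·a + 0.04·b = 178.32
P₂O₅: 0.06·a + 0.52·b = 143.43
Eliminate a: (row1) − 0.15/0.06·(row2) → -1.26·b = -180.255, so b = 143.0595.
Back-substitute: a = (178.32 − 0.04·143.0595) / 0.15 = 1150.651.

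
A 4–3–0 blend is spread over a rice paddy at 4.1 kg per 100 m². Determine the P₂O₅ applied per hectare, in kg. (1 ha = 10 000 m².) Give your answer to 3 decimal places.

P₂O₅ per 100 m² = 4.1 × 3% = 0.123 kg.
Convert to per hectare: 0.123 × 100 = 12.3 kg.

12.300 kg P₂O₅ per hectare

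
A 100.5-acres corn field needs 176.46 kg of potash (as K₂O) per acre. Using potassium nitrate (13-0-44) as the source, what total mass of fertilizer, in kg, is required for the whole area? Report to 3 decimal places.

40305.068 kg

Product per acre = 176.46 / 44% = 401.045 kg.
Total product = 401.045 × 100.5 = 40305.0682 kg.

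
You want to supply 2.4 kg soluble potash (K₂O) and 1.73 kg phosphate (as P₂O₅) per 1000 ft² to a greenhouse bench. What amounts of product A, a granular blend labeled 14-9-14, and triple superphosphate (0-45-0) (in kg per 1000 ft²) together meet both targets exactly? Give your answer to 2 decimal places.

17.14 kg product A, 0.42 kg triple superphosphate

Per-1000 ft² balance (a = product A, b = triple superphosphate):
K₂O: 0.14·a + 0·b = 2.4
P₂O₅: 0.09·a + 0.45·b = 1.73
From row1: a = (2.4 − 0·b) / 0.14.
Into row2: 0.09·(2.4 − 0·b)/0.14 + 0.45·b = 1.73 → b = 0.415873, a = 17.1429.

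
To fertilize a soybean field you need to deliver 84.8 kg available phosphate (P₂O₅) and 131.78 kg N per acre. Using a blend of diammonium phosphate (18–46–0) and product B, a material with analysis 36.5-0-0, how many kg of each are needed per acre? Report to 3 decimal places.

184.348 kg diammonium phosphate, 270.130 kg product B

With a, b = kg per acre of diammonium phosphate and product B:
P₂O₅: 0.46·a + 0·b = 84.8
N: 0.18·a + 0.365·b = 131.78
Eliminate b: (row1) − 0/0.365·(row2) → 0.46·a = 84.8, so a = 184.3478.
Then b = (131.78 − 0.18·184.3478) / 0.365 = 270.1298.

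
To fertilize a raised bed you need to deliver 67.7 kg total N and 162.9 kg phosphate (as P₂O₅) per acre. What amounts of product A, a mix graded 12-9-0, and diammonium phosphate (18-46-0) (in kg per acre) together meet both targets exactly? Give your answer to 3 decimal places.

46.667 kg product A, 345.000 kg diammonium phosphate

Let a = kg of product A, b = kg of diammonium phosphate (per acre).
N: 0.12·a + 0.18·b = 67.7
P₂O₅: 0.09·a + 0.46·b = 162.9
From row1: a = (67.7 − 0.18·b) / 0.12.
Into row2: 0.09·(67.7 − 0.18·b)/0.12 + 0.46·b = 162.9 → b = 345, a = 46.6667.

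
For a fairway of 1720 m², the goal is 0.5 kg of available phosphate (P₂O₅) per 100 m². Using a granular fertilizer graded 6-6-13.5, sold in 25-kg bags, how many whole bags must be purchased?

Product per 100 m² = 0.5 / 6% = 8.33333 kg.
Total product = 8.33333 × 1720 / 100 = 143.333 kg.
Bags = ⌈143.333 / 25⌉ = 6.

6 bags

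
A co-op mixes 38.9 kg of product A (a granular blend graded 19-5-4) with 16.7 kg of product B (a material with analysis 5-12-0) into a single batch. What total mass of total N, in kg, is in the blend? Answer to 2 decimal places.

N mass = 19%×38.9 + 5%×16.7 = 8.226 kg.

8.23 kg N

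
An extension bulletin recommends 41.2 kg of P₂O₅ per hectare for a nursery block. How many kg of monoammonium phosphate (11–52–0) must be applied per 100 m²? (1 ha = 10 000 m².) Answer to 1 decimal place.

0.8 kg of product per hundred sq m

Product per hectare = 41.2 / 52% = 79.2308 kg.
Convert to per 100 m²: 79.2308 × 0.01 = 0.792308 kg.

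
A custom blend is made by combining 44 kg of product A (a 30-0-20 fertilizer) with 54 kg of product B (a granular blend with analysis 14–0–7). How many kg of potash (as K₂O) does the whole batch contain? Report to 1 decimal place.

K₂O mass = 20%×44 + 7%×54 = 12.58 kg.

12.6 kg K₂O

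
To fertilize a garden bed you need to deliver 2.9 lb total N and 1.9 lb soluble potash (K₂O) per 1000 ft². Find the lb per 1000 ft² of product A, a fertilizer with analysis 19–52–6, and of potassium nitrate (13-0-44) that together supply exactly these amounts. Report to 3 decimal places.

With a, b = lb per 1000 ft² of product A and potassium nitrate:
N: 0.19·a + 0.13·b = 2.9
K₂O: 0.06·a + 0.44·b = 1.9
Solving simultaneously: a = 13.5752, b = 2.46702.

13.575 lb product A, 2.467 lb potassium nitrate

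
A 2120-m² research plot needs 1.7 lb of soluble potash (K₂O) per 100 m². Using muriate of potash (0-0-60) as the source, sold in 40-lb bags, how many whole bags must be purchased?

Product per 100 m² = 1.7 / 60% = 2.83333 lb.
Total product = 2.83333 × 2120 / 100 = 60.0667 lb.
Bags = ⌈60.0667 / 40⌉ = 2.

2 bags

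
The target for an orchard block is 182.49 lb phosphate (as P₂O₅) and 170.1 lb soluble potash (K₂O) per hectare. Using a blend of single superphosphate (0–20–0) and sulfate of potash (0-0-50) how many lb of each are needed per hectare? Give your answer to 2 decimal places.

With a, b = lb per hectare of single superphosphate and sulfate of potash:
P₂O₅: 0.2·a + 0·b = 182.49
K₂O: 0·a + 0.5·b = 170.1
Solving simultaneously: a = 912.45, b = 340.2.

912.45 lb single superphosphate, 340.20 lb sulfate of potash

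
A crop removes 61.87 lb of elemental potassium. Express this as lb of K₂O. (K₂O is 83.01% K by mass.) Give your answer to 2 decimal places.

K₂O = 61.87 / 0.8301 = 74.5332 lb.

74.53 lb K₂O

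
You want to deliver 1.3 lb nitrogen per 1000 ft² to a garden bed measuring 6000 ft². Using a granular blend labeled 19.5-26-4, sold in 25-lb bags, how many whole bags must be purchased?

Product per 1000 ft² = 1.3 / 19.5% = 6.66667 lb.
Total product = 6.66667 × 6000 / 1000 = 40 lb.
Bags = ⌈40 / 25⌉ = 2.

2 bags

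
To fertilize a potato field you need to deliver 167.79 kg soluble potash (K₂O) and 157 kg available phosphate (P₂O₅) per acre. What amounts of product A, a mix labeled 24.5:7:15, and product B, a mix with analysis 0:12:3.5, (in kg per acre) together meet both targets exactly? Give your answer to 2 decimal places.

Per-acre balance (a = product A, b = product B):
K₂O: 0.15·a + 0.035·b = 167.79
P₂O₅: 0.07·a + 0.12·b = 157
Eliminate b: (row1) − 0.035/0.12·(row2) → 0.129583·a = 121.998, so a = 941.466.
Then b = (157 − 0.07·941.466) / 0.12 = 759.1447.

941.47 kg product A, 759.14 kg product B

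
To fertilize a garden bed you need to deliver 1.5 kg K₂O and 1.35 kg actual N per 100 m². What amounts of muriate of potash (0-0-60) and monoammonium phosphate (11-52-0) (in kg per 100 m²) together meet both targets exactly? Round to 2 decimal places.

Let a = kg of muriate of potash, b = kg of monoammonium phosphate (per 100 m²).
K₂O: 0.6·a + 0·b = 1.5
N: 0·a + 0.11·b = 1.35
Solving simultaneously: a = 2.5, b = 12.2727.

2.50 kg muriate of potash, 12.27 kg monoammonium phosphate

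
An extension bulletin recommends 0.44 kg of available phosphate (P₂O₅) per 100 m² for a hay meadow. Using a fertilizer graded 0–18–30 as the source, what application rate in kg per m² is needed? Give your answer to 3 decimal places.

Product per 100 m² = 0.44 / 18% = 2.44444 kg.
Convert to per m²: 2.44444 × 0.01 = 0.0244444 kg.

0.024 kg of product per sq m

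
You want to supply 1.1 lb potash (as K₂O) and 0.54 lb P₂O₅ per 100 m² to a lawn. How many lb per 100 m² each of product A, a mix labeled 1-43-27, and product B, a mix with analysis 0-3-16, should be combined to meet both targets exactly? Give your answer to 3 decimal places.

With a, b = lb per 100 m² of product A and product B:
K₂O: 0.27·a + 0.16·b = 1.1
P₂O₅: 0.43·a + 0.03·b = 0.54
Solving simultaneously: a = 0.879736, b = 5.39044.

0.880 lb product A, 5.390 lb product B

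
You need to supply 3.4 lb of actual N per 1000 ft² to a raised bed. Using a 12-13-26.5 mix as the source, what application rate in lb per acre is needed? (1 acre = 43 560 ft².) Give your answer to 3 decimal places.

Product per 1000 ft² = 3.4 / 12% = 28.3333 lb.
Convert to per acre: 28.3333 × 43.56 = 1234.2 lb.

1234.200 lb of product per acre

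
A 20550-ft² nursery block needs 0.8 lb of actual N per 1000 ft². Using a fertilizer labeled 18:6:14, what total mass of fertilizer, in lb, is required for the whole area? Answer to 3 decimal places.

91.333 lb

Product per 1000 ft² = 0.8 / 18% = 4.44444 lb.
Total product = 4.44444 × 20550 / 1000 = 91.3333 lb.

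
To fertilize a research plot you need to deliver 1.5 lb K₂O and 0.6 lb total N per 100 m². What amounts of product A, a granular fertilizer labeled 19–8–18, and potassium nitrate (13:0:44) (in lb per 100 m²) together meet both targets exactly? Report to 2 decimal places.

With a, b = lb per 100 m² of product A and potassium nitrate:
K₂O: 0.18·a + 0.44·b = 1.5
N: 0.19·a + 0.13·b = 0.6
Solving simultaneously: a = 1.14618, b = 2.9402.

1.15 lb product A, 2.94 lb potassium nitrate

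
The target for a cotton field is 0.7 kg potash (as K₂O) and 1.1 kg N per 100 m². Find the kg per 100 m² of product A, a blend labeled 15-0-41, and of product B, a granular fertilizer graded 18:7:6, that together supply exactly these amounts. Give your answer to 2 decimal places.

0.93 kg product A, 5.34 kg product B

With a, b = kg per 100 m² of product A and product B:
K₂O: 0.41·a + 0.06·b = 0.7
N: 0.15·a + 0.18·b = 1.1
From row1: a = (0.7 − 0.06·b) / 0.41.
Into row2: 0.15·(0.7 − 0.06·b)/0.41 + 0.18·b = 1.1 → b = 5.33951, a = 0.925926.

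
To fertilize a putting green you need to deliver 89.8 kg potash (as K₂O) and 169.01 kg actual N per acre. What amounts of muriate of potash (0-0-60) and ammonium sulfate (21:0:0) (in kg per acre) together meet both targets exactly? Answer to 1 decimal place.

With a, b = kg per acre of muriate of potash and ammonium sulfate:
K₂O: 0.6·a + 0·b = 89.8
N: 0·a + 0.21·b = 169.01
Solving simultaneously: a = 149.667, b = 804.81.

149.7 kg muriate of potash, 804.8 kg ammonium sulfate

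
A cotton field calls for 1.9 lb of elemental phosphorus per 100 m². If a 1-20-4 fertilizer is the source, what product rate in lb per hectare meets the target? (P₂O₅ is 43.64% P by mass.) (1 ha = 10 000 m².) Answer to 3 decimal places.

As P₂O₅: 1.9 / 0.4364 = 4.3538 lb per 100 m².
Product per 100 m² = 4.3538 / 20% = 21.769 lb.
Convert to per hectare: 21.769 × 100 = 2176.9019 lb.

2176.902 lb of product per hectare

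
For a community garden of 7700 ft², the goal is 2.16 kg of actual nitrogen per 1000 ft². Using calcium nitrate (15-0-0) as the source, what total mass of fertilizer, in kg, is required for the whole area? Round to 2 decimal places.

110.88 kg

Product per 1000 ft² = 2.16 / 15% = 14.4 kg.
Total product = 14.4 × 7700 / 1000 = 110.88 kg.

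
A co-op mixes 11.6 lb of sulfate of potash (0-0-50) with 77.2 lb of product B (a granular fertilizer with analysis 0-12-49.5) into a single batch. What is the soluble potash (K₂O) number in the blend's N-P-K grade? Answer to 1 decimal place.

Total mass = 11.6 + 77.2 = 88.8 lb.
K₂O mass = 50%×11.6 + 49.5%×77.2 = 44.014 lb.
% K₂O = 44.014 / 88.8 = 49.5653%.

49.6% K₂O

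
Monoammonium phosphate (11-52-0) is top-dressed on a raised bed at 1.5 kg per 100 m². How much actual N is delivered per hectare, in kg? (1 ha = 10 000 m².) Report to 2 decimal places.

nitrogen per 100 m² = 1.5 × 11% = 0.165 kg.
Convert to per hectare: 0.165 × 100 = 16.5 kg.

16.50 kg N per hectare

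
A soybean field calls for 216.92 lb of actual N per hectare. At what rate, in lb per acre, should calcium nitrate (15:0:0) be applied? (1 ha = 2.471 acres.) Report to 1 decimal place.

585.2 lb of product per acre

Product per hectare = 216.92 / 15% = 1446.13 lb.
Convert to per acre: 1446.13 × 0.404694 = 585.242 lb.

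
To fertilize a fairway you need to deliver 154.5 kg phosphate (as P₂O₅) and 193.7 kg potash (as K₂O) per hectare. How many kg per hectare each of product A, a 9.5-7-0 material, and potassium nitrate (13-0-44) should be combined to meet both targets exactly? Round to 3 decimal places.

2207.143 kg product A, 440.227 kg potassium nitrate

Per-hectare balance (a = product A, b = potassium nitrate):
P₂O₅: 0.07·a + 0·b = 154.5
K₂O: 0·a + 0.44·b = 193.7
Solving simultaneously: a = 2207.1429, b = 440.2273.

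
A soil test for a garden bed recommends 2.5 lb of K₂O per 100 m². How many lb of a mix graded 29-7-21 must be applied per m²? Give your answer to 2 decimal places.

Product per 100 m² = 2.5 / 21% = 11.9048 lb.
Convert to per m²: 11.9048 × 0.01 = 0.119048 lb.

0.12 lb of product per sq m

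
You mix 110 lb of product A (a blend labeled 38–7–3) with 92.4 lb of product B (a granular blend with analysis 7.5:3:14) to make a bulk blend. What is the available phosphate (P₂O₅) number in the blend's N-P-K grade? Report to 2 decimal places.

5.17% P₂O₅

Total mass = 110 + 92.4 = 202.4 lb.
P₂O₅ mass = 7%×110 + 3%×92.4 = 10.472 lb.
% P₂O₅ = 10.472 / 202.4 = 5.17391%.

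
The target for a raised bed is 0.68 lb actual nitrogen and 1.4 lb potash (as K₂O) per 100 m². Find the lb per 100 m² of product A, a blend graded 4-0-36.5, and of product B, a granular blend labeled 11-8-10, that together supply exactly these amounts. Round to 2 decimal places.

Per-100 m² balance (a = product A, b = product B):
N: 0.04·a + 0.11·b = 0.68
K₂O: 0.365·a + 0.1·b = 1.4
Solving simultaneously: a = 2.37898, b = 5.31674.

2.38 lb product A, 5.32 lb product B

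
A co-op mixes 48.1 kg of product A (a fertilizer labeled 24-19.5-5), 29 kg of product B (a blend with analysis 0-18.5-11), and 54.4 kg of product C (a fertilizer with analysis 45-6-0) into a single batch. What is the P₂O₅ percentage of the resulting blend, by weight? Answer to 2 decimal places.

Total mass = 48.1 + 29 + 54.4 = 131.5 kg.
P₂O₅ mass = 19.5%×48.1 + 18.5%×29 + 6%×54.4 = 18.0085 kg.
% P₂O₅ = 18.0085 / 131.5 = 13.6947%.

13.69% P₂O₅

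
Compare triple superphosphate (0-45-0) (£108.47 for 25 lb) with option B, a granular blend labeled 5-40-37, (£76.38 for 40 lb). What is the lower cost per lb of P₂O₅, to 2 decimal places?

£4.77 per lb P₂O₅ (option B)

triple superphosphate: P₂O₅ per bag = 25 × 45% = 11.25 lb; cost = 108.47 / 11.25 = £9.6418/lb P₂O₅.
option B: P₂O₅ per bag = 40 × 40% = 16 lb; cost = 76.38 / 16 = £4.7737/lb P₂O₅.
option B is cheaper.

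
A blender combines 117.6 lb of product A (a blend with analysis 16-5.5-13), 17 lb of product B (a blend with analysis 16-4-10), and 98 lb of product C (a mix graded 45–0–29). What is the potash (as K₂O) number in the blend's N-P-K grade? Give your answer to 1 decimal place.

Total mass = 117.6 + 17 + 98 = 232.6 lb.
K₂O mass = 13%×117.6 + 10%×17 + 29%×98 = 45.408 lb.
% K₂O = 45.408 / 232.6 = 19.5219%.

19.5% K₂O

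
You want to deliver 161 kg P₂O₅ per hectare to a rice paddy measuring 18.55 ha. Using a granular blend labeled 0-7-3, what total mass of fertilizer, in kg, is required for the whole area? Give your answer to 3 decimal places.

42665.000 kg

Product per hectare = 161 / 7% = 2300 kg.
Total product = 2300 × 18.55 = 42665 kg.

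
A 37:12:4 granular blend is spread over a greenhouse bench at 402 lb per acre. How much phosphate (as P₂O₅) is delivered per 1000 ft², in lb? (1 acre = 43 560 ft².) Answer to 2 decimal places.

1.11 lb P₂O₅ per thousand sq ft

P₂O₅ per acre = 402 × 12% = 48.24 lb.
Convert to per 1000 ft²: 48.24 × 0.0229568 = 1.10744 lb.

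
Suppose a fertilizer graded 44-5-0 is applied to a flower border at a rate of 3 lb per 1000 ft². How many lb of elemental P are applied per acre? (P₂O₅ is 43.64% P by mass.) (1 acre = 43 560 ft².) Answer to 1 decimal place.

2.9 lb P per acre

P₂O₅ per 1000 ft² = 3 × 5% = 0.15 lb.
Elemental P = 0.15 × 0.4364 = 0.06546 lb per 1000 ft².
Convert to per acre: 0.06546 × 43.56 = 2.85144 lb.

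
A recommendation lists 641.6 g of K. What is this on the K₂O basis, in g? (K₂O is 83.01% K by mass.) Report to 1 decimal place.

K₂O = 641.6 / 0.8301 = 772.919 g.

772.9 g K₂O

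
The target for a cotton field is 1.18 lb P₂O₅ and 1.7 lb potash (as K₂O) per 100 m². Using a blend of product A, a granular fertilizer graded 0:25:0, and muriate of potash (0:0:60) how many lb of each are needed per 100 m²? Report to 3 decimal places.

4.720 lb product A, 2.833 lb muriate of potash

With a, b = lb per 100 m² of product A and muriate of potash:
P₂O₅: 0.25·a + 0·b = 1.18
K₂O: 0·a + 0.6·b = 1.7
Solving simultaneously: a = 4.72, b = 2.83333.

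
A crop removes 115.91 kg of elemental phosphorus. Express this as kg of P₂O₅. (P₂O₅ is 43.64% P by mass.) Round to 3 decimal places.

265.605 kg P₂O₅

P₂O₅ = 115.91 / 0.4364 = 265.6049 kg.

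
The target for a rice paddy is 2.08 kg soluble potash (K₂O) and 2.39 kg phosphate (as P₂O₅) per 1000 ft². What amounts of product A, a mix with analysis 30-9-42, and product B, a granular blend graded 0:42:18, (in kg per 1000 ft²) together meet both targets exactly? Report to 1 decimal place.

Let a = kg of product A, b = kg of product B (per 1000 ft²).
K₂O: 0.42·a + 0.18·b = 2.08
P₂O₅: 0.09·a + 0.42·b = 2.39
From row1: a = (2.08 − 0.18·b) / 0.42.
Into row2: 0.09·(2.08 − 0.18·b)/0.42 + 0.42·b = 2.39 → b = 5.09738, a = 2.76779.

2.8 kg product A, 5.1 kg product B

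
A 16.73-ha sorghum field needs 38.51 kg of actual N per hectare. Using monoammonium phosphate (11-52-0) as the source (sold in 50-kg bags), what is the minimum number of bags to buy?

118 bags

Product per hectare = 38.51 / 11% = 350.091 kg.
Total product = 350.091 × 16.73 = 5857.02 kg.
Bags = ⌈5857.02 / 50⌉ = 118.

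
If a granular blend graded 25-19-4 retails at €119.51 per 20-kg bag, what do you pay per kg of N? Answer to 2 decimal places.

€23.90 per kg N

N in bag = 20 × 25% = 5 kg.
Cost per kg N = €119.51 / 5 = €23.9020.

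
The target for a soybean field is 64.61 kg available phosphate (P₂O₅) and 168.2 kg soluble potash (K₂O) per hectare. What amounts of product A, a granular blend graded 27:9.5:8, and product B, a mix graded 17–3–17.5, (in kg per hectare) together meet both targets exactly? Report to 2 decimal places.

440.12 kg product A, 759.94 kg product B

With a, b = kg per hectare of product A and product B:
P₂O₅: 0.095·a + 0.03·b = 64.61
K₂O: 0.08·a + 0.175·b = 168.2
Solving simultaneously: a = 440.123, b = 759.944.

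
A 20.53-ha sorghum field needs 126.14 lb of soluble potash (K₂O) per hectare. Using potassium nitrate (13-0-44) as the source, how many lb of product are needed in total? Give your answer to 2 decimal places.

Product per hectare = 126.14 / 44% = 286.682 lb.
Total product = 286.682 × 20.53 = 5885.578 lb.

5885.58 lb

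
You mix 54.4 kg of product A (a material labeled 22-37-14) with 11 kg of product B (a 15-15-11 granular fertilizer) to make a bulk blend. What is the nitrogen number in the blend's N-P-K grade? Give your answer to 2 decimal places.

20.82% N

Total mass = 54.4 + 11 = 65.4 kg.
N mass = 22%×54.4 + 15%×11 = 13.618 kg.
% N = 13.618 / 65.4 = 20.8226%.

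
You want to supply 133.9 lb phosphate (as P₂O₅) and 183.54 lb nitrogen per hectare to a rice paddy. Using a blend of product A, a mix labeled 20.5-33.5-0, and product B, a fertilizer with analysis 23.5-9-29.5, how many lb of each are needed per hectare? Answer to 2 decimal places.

248.00 lb product A, 564.69 lb product B

Per-hectare balance (a = product A, b = product B):
P₂O₅: 0.335·a + 0.09·b = 133.9
N: 0.205·a + 0.235·b = 183.54
Solving simultaneously: a = 247.995, b = 564.685.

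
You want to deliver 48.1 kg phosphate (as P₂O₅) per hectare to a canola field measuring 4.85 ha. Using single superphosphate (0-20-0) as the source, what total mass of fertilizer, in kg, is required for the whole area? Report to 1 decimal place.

1166.4 kg

Product per hectare = 48.1 / 20% = 240.5 kg.
Total product = 240.5 × 4.85 = 1166.42 kg.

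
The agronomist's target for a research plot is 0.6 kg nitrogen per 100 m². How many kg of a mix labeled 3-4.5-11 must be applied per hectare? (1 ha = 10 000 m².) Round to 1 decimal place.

2000.0 kg of product per hectare

Product per 100 m² = 0.6 / 3% = 20 kg.
Convert to per hectare: 20 × 100 = 2000 kg.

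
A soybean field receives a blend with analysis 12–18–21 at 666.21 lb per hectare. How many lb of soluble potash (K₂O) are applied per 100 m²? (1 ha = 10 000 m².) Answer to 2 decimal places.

1.40 lb K₂O per hundred sq m

K₂O per hectare = 666.21 × 21% = 139.904 lb.
Convert to per 100 m²: 139.904 × 0.01 = 1.39904 lb.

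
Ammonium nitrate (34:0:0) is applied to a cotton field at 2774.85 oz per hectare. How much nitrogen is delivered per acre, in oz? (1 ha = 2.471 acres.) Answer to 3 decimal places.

381.809 oz N per acre

nitrogen per hectare = 2774.85 × 34% = 943.449 oz.
Convert to per acre: 943.449 × 0.404694 = 381.8086 oz.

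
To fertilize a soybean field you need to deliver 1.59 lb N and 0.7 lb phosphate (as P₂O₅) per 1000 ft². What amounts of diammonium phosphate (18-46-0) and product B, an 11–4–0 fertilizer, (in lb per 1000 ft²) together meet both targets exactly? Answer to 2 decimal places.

With a, b = lb per 1000 ft² of diammonium phosphate and product B:
N: 0.18·a + 0.11·b = 1.59
P₂O₅: 0.46·a + 0.04·b = 0.7
From row1: a = (1.59 − 0.11·b) / 0.18.
Into row2: 0.46·(1.59 − 0.11·b)/0.18 + 0.04·b = 0.7 → b = 13.9493, a = 0.308756.

0.31 lb diammonium phosphate, 13.95 lb product B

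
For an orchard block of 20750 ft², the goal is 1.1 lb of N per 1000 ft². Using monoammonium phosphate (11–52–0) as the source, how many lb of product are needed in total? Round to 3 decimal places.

207.500 lb

Product per 1000 ft² = 1.1 / 11% = 10 lb.
Total product = 10 × 20750 / 1000 = 207.5 lb.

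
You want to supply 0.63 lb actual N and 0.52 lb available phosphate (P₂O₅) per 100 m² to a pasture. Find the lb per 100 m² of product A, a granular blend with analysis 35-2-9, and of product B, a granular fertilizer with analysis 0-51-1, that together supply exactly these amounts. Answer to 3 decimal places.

Per-100 m² balance (a = product A, b = product B):
N: 0.35·a + 0·b = 0.63
P₂O₅: 0.02·a + 0.51·b = 0.52
Solving simultaneously: a = 1.8, b = 0.94902.

1.800 lb product A, 0.949 lb product B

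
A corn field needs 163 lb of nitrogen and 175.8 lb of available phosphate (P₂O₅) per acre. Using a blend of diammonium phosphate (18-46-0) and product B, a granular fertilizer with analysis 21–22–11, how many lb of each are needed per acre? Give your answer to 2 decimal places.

With a, b = lb per acre of diammonium phosphate and product B:
N: 0.18·a + 0.21·b = 163
P₂O₅: 0.46·a + 0.22·b = 175.8
Solving simultaneously: a = 18.5614, b = 760.281.

18.56 lb diammonium phosphate, 760.28 lb product B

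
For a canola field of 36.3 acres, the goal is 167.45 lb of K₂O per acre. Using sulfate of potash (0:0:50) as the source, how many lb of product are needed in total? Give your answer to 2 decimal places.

12156.87 lb

Product per acre = 167.45 / 50% = 334.9 lb.
Total product = 334.9 × 36.3 = 12156.87 lb.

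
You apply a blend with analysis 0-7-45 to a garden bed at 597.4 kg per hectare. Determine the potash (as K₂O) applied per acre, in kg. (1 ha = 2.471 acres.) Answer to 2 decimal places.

108.79 kg K₂O per acre

K₂O per hectare = 597.4 × 45% = 268.83 kg.
Convert to per acre: 268.83 × 0.404694 = 108.794 kg.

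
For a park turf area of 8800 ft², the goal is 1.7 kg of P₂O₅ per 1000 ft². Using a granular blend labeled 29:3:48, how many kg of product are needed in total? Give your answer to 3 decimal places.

498.667 kg

Product per 1000 ft² = 1.7 / 3% = 56.6667 kg.
Total product = 56.6667 × 8800 / 1000 = 498.6667 kg.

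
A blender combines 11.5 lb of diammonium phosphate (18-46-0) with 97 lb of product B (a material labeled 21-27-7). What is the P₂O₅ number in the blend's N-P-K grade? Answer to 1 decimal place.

29.0% P₂O₅

Total mass = 11.5 + 97 = 108.5 lb.
P₂O₅ mass = 46%×11.5 + 27%×97 = 31.48 lb.
% P₂O₅ = 31.48 / 108.5 = 29.0138%.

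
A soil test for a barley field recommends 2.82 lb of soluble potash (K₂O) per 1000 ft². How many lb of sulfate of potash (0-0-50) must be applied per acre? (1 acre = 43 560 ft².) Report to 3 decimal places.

245.678 lb of product per acre

Product per 1000 ft² = 2.82 / 50% = 5.64 lb.
Convert to per acre: 5.64 × 43.56 = 245.6784 lb.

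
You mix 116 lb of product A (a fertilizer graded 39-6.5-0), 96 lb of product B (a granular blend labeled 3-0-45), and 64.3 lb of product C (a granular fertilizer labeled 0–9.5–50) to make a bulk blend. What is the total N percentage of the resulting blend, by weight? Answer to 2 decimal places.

Total mass = 116 + 96 + 64.3 = 276.3 lb.
N mass = 39%×116 + 3%×96 + 0%×64.3 = 48.12 lb.
% N = 48.12 / 276.3 = 17.4159%.

17.42% N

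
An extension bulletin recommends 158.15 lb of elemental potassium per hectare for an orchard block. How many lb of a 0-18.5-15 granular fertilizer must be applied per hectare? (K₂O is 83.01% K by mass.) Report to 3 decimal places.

As K₂O: 158.15 / 0.8301 = 190.519 lb per hectare.
Product per hectare = 190.519 / 15% = 1270.1281 lb.

1270.128 lb of product per hectare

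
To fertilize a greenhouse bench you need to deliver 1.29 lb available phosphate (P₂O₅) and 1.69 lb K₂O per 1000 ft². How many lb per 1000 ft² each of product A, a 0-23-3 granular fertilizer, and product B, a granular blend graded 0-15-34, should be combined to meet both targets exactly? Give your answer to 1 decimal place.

With a, b = lb per 1000 ft² of product A and product B:
P₂O₅: 0.23·a + 0.15·b = 1.29
K₂O: 0.03·a + 0.34·b = 1.69
From row1: a = (1.29 − 0.15·b) / 0.23.
Into row2: 0.03·(1.29 − 0.15·b)/0.23 + 0.34·b = 1.69 → b = 4.74898, a = 2.51153.

2.5 lb product A, 4.7 lb product B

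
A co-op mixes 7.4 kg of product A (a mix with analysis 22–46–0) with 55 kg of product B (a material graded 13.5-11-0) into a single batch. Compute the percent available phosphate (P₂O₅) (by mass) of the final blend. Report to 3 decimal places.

Total mass = 7.4 + 55 = 62.4 kg.
P₂O₅ mass = 46%×7.4 + 11%×55 = 9.454 kg.
% P₂O₅ = 9.454 / 62.4 = 15.1506%.

15.151% P₂O₅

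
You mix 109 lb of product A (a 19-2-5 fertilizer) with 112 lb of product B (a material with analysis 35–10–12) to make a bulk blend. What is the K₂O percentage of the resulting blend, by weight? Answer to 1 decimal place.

8.5% K₂O

Total mass = 109 + 112 = 221 lb.
K₂O mass = 5%×109 + 12%×112 = 18.89 lb.
% K₂O = 18.89 / 221 = 8.54751%.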